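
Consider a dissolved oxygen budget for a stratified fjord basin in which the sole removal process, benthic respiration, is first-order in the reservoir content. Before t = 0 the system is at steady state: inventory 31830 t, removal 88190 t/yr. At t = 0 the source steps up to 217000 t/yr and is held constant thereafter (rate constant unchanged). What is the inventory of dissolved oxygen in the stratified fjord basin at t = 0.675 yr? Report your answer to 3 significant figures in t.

71200 t

The sink rate constant is k = F₀/M₀ = 88190/31830 = 2.771 yr⁻¹.
Solving dM/dt = F₁ − kM with M(0) = M₀ gives M(t) = F₁/k + (M₀ − F₁/k)·e^(−kt).
F₁/k = 217000/2.771 = 78321 t; kt = 2.771 × 0.675 = 1.870, e^(−kt) = 0.1541.
M(0.675) = 78321 + (31830 − 78321) × 0.1541 = 78321 − 7164 = 71157 t.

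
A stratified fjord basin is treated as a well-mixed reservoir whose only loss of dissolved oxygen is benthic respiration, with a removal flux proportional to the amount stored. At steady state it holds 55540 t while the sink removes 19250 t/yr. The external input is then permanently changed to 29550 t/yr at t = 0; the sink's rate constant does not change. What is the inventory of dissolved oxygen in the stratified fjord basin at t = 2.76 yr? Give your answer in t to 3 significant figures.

73800 t

Residence time τ = M₀/F₀ = 2.885 yr. The eventual steady state is M_∞ = M₀·(F₁/F₀) = 55540 × 29550/19250 = 85258 t.
The anomaly ΔM(t) = M(t) − M_∞ decays as ΔM₀·e^(−t/τ) with ΔM₀ = 55540 − 85258 = −29720 t.
At t = 2.76 yr, e^(−t/τ) = e^(−0.9566) = 0.3842, so ΔM = −11420 t and M = 85258 − 11420 = 73840 t.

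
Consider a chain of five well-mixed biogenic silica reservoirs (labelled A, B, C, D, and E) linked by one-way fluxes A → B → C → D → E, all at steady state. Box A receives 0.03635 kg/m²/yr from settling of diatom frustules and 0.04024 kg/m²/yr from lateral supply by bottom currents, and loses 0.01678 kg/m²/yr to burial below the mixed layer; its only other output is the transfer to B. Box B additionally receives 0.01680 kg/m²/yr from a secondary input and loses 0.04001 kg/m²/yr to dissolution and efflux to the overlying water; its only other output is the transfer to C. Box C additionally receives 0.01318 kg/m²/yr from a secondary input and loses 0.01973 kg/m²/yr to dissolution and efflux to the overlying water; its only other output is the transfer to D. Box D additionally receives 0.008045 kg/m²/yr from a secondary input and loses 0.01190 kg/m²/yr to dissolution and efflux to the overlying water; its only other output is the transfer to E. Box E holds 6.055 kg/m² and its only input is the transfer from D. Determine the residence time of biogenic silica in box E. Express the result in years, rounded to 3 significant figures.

Box A: F(A→B) = (0.03635 + 0.04024) − 0.01678 = 0.059810 kg/m²/yr.
Box B: F(B→C) = (0.059810 + 0.01680) − 0.04001 = 0.036600 kg/m²/yr.
Box C: F(C→D) = (0.036600 + 0.01318) − 0.01973 = 0.030050 kg/m²/yr.
Box D: F(D→E) = (0.030050 + 0.008045) − 0.01190 = 0.026195 kg/m²/yr.
Box E throughput = its input = 0.026195 kg/m²/yr; τ = 6.055 / 0.026195 = 231.2 yr.

231 yr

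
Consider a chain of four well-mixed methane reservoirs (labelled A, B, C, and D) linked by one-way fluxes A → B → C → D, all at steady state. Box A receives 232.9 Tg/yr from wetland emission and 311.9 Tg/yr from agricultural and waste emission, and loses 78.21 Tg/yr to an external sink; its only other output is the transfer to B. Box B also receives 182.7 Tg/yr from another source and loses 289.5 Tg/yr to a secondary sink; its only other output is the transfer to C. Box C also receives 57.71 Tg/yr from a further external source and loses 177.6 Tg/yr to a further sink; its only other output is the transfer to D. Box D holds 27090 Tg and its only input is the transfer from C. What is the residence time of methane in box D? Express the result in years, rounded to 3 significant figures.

113 yr

Box A: F(A→B) = (232.9 + 311.9) − 78.21 = 466.59 Tg/yr.
Box B: F(B→C) = (466.59 + 182.7) − 289.5 = 359.79 Tg/yr.
Box C: F(C→D) = (359.79 + 57.71) − 177.6 = 239.90 Tg/yr.
Box D throughput = its input = 239.90 Tg/yr; τ = 27090 / 239.90 = 112.9 yr.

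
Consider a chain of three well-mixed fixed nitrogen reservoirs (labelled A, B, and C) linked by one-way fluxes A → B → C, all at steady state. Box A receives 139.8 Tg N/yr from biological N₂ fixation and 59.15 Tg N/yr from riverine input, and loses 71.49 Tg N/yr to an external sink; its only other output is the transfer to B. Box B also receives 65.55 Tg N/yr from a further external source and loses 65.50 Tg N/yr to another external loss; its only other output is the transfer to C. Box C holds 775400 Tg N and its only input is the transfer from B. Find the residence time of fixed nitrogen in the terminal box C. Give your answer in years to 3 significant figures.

6080 yr

Box A: F(A→B) = (139.8 + 59.15) − 71.49 = 127.46 Tg N/yr.
Box B: F(B→C) = (127.46 + 65.55) − 65.50 = 127.51 Tg N/yr.
Box C throughput = its input = 127.51 Tg N/yr; τ = 775400 / 127.51 = 6081 yr.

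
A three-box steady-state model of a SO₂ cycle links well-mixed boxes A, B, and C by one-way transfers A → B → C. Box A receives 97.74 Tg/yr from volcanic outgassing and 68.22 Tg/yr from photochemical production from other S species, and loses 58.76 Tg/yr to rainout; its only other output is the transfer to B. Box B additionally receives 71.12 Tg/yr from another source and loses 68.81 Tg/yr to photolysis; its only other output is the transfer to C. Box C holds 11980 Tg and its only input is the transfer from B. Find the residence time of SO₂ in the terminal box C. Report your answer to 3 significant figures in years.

109 yr

Box A: F(A→B) = (97.74 + 68.22) − 58.76 = 107.20 Tg/yr.
Box B: F(B→C) = (107.20 + 71.12) − 68.81 = 109.51 Tg/yr.
Box C throughput = its input = 109.51 Tg/yr; τ = 11980 / 109.51 = 109.4 yr.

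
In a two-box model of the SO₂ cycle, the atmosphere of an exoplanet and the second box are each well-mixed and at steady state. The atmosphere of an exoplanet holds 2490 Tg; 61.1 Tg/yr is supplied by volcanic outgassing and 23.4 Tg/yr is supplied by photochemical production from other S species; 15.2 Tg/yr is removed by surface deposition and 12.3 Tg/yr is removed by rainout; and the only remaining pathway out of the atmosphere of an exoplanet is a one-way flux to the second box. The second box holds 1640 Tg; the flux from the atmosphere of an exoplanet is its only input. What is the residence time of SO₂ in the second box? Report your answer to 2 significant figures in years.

Balance the atmosphere of an exoplanet: ΣF_in = 61.1 + 23.4 = 84.500 Tg/yr.
Flux to the second box = ΣF_in − (15.2 + 12.3) = 57.000 Tg/yr.
At steady state the output of the second box equals its input, 57.000 Tg/yr.
τ = M / F = 1640 / 57.000 = 28.77 yr.

29 yr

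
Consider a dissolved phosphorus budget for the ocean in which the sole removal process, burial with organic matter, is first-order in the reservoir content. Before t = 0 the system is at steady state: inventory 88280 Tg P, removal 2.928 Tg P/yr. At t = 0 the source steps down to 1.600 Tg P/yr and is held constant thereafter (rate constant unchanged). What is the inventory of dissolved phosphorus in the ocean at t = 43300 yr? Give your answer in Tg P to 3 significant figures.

57800 Tg P

τ = M₀/F₀ = 88280/2.928 = 30150 yr; rate constant k = 1/τ.
New steady state M_∞ = F₁/k = F₁·τ = 1.600 × 30150 = 48240 Tg P.
M(t) = M_∞ + (M₀ − M_∞)·e^(−t/τ); t/τ = 43300/30150 = 1.436, so e^(−t/τ) = 0.2378.
M(t) = 48240 + 40040 × 0.2378 = 57764 Tg P.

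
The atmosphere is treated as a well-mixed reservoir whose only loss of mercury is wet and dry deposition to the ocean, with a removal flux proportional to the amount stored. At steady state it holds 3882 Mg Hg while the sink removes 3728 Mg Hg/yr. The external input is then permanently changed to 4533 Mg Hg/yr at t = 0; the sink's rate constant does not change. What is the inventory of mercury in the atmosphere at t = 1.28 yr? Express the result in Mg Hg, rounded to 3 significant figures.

4480 Mg Hg

τ = M₀/F₀ = 3882/3728 = 1.041 yr; rate constant k = 1/τ.
New steady state M_∞ = F₁/k = F₁·τ = 4533 × 1.041 = 4720.3 Mg Hg.
M(t) = M_∞ + (M₀ − M_∞)·e^(−t/τ); t/τ = 1.28/1.041 = 1.229, so e^(−t/τ) = 0.2925.
M(t) = 4720.3 − 838.3 × 0.2925 = 4475.0 Mg Hg.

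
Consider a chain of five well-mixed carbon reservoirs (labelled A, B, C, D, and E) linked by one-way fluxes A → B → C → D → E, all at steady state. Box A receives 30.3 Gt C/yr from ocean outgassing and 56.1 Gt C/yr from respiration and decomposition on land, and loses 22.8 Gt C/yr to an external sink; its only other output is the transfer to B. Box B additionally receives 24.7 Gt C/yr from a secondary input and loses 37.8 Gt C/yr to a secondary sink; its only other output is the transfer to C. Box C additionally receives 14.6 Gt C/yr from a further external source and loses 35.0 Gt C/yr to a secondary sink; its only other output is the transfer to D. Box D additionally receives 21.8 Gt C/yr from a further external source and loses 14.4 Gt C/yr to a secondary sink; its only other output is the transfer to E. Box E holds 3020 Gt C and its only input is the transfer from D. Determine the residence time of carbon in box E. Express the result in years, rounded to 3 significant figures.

Box A: F(A→B) = (30.3 + 56.1) − 22.8 = 63.600 Gt C/yr.
Box B: F(B→C) = (63.600 + 24.7) − 37.8 = 50.500 Gt C/yr.
Box C: F(C→D) = (50.500 + 14.6) − 35.0 = 30.100 Gt C/yr.
Box D: F(D→E) = (30.100 + 21.8) − 14.4 = 37.500 Gt C/yr.
Box E throughput = its input = 37.500 Gt C/yr; τ = 3020 / 37.500 = 80.53 yr.

80.5 yr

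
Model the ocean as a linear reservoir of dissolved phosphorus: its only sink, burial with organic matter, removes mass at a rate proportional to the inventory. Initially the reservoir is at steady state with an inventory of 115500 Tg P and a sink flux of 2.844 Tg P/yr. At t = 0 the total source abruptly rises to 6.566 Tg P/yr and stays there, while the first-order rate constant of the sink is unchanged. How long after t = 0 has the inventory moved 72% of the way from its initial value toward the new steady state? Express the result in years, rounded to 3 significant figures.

51700 yr

τ = M₀/F₀ = 115500/2.844 = 40610 yr.
The remaining gap fraction is e^(−t/τ); 72% covered ⇒ e^(−t/τ) = 0.280.
t = −τ ln(0.280) = 40610 × 1.273 = 51700 yr.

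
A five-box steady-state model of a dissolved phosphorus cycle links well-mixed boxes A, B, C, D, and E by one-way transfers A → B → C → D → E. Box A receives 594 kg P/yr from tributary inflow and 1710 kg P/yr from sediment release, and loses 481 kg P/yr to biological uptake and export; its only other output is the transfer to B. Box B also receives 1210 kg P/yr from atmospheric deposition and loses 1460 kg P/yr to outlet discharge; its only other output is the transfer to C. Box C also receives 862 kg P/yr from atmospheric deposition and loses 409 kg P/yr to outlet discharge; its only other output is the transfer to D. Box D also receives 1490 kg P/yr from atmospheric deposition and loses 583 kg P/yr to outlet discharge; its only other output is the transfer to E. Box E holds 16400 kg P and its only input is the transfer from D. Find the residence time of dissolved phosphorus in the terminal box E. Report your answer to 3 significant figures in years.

5.59 yr

Box A: F(A→B) = (594 + 1710) − 481 = 1823.0 kg P/yr.
Box B: F(B→C) = (1823.0 + 1210) − 1460 = 1573.0 kg P/yr.
Box C: F(C→D) = (1573.0 + 862) − 409 = 2026.0 kg P/yr.
Box D: F(D→E) = (2026.0 + 1490) − 583 = 2933.0 kg P/yr.
Box E throughput = its input = 2933.0 kg P/yr; τ = 16400 / 2933.0 = 5.592 yr.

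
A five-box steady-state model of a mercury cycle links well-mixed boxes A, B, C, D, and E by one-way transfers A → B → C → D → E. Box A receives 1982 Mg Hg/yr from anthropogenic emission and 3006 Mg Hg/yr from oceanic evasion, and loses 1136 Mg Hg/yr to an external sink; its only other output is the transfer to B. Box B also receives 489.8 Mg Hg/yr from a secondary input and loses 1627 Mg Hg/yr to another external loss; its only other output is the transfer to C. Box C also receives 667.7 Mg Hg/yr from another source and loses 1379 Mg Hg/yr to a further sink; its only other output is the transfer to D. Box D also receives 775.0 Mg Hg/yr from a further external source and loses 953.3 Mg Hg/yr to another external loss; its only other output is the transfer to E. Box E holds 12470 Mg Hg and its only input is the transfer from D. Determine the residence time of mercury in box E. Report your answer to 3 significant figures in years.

Box A: F(A→B) = (1982 + 3006) − 1136 = 3852.0 Mg Hg/yr.
Box B: F(B→C) = (3852.0 + 489.8) − 1627 = 2714.8 Mg Hg/yr.
Box C: F(C→D) = (2714.8 + 667.7) − 1379 = 2003.5 Mg Hg/yr.
Box D: F(D→E) = (2003.5 + 775.0) − 953.3 = 1825.2 Mg Hg/yr.
Box E throughput = its input = 1825.2 Mg Hg/yr; τ = 12470 / 1825.2 = 6.832 yr.

6.83 yr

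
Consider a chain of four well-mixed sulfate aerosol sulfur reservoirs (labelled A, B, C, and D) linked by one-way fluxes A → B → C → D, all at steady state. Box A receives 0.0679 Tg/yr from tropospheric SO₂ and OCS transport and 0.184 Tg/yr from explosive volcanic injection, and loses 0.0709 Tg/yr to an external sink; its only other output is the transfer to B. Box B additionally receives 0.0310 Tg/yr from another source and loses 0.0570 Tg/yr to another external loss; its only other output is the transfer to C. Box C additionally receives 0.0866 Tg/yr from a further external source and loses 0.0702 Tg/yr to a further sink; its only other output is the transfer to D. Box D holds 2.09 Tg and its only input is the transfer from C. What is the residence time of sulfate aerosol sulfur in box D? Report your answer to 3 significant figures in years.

Box A: F(A→B) = (0.0679 + 0.184) − 0.0709 = 0.18100 Tg/yr.
Box B: F(B→C) = (0.18100 + 0.0310) − 0.0570 = 0.15500 Tg/yr.
Box C: F(C→D) = (0.15500 + 0.0866) − 0.0702 = 0.17140 Tg/yr.
Box D throughput = its input = 0.17140 Tg/yr; τ = 2.09 / 0.17140 = 12.19 yr.

12.2 yr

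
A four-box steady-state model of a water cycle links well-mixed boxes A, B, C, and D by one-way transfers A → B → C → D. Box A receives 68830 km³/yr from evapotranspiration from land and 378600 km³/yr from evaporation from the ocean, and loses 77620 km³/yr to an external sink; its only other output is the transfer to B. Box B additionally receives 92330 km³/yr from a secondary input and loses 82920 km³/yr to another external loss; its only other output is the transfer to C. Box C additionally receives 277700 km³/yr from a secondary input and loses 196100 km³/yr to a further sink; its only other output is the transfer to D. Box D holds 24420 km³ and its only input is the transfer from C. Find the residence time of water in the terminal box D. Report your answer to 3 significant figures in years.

0.0530 yr

Box A: F(A→B) = (68830 + 378600) − 77620 = 369810 km³/yr.
Box B: F(B→C) = (369810 + 92330) − 82920 = 379220 km³/yr.
Box C: F(C→D) = (379220 + 277700) − 196100 = 460820 km³/yr.
Box D throughput = its input = 460820 km³/yr; τ = 24420 / 460820 = 0.05299 yr.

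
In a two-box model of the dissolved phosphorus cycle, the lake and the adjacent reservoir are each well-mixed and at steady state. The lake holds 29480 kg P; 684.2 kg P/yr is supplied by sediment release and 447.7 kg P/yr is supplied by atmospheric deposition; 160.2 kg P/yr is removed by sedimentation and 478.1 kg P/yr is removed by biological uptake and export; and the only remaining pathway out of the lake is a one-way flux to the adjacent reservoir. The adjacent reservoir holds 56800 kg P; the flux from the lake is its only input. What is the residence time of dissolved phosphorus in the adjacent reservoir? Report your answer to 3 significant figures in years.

115 yr

Balance the lake: ΣF_in = 684.2 + 447.7 = 1131.9 kg P/yr.
Flux to the adjacent reservoir = ΣF_in − (160.2 + 478.1) = 493.60 kg P/yr.
At steady state the output of the adjacent reservoir equals its input, 493.60 kg P/yr.
τ = M / F = 56800 / 493.60 = 115.1 yr.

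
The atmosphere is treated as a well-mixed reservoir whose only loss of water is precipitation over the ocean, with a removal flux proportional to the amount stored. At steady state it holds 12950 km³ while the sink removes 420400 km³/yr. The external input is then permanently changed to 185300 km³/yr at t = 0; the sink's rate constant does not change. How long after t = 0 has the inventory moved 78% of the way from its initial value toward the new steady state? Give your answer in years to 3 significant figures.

0.0466 yr

τ = M₀/F₀ = 12950/420400 = 0.03080 yr.
The remaining gap fraction is e^(−t/τ); 78% covered ⇒ e^(−t/τ) = 0.220.
t = −τ ln(0.220) = 0.03080 × 1.514 = 0.04664 yr.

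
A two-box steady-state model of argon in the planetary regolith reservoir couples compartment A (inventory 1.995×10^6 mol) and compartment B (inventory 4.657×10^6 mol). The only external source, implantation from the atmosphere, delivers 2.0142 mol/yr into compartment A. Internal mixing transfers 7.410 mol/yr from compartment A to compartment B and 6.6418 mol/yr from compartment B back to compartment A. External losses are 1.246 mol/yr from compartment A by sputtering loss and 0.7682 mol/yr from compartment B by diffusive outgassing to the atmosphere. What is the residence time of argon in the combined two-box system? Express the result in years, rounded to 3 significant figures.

For the system as a whole, the A↔B exchange is internal and contributes nothing to the throughput; only the external sinks remove mass.
M_total = 1.995×10^6 + 4.657×10^6 = 6.6520×10^6 mol.
ΣF_external_out = 1.246 + 0.7682 = 2.0142 mol/yr.
τ = M_total / ΣF_ext = 6.6520×10^6 / 2.0142 = 3.303×10^6 yr.

3.30×10^6 yr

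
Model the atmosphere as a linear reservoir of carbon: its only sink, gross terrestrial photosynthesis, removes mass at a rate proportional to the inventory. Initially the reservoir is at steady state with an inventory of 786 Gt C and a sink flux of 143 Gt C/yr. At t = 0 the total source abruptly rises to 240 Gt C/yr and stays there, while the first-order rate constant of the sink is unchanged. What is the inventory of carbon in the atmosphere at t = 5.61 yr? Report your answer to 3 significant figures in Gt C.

Residence time τ = M₀/F₀ = 5.497 yr. The eventual steady state is M_∞ = M₀·(F₁/F₀) = 786 × 240/143 = 1319.2 Gt C.
The anomaly ΔM(t) = M(t) − M_∞ decays as ΔM₀·e^(−t/τ) with ΔM₀ = 786 − 1319.2 = −533.2 Gt C.
At t = 5.61 yr, e^(−t/τ) = e^(−1.021) = 0.3604, so ΔM = −192.1 Gt C and M = 1319.2 − 192.1 = 1127.0 Gt C.

1130 Gt C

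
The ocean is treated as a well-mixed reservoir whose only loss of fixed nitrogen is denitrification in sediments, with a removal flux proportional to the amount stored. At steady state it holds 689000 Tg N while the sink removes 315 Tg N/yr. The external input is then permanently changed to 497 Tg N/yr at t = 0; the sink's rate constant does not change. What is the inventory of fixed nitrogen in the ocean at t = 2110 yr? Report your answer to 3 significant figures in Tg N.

Residence time τ = M₀/F₀ = 2187 yr. The eventual steady state is M_∞ = M₀·(F₁/F₀) = 689000 × 497/315 = 1.0871×10^6 Tg N.
The anomaly ΔM(t) = M(t) − M_∞ decays as ΔM₀·e^(−t/τ) with ΔM₀ = 689000 − 1.0871×10^6 = −398100 Tg N.
At t = 2110 yr, e^(−t/τ) = e^(−0.9647) = 0.3811, so ΔM = −151700 Tg N and M = 1.0871×10^6 − 151700 = 935370 Tg N.

935000 Tg N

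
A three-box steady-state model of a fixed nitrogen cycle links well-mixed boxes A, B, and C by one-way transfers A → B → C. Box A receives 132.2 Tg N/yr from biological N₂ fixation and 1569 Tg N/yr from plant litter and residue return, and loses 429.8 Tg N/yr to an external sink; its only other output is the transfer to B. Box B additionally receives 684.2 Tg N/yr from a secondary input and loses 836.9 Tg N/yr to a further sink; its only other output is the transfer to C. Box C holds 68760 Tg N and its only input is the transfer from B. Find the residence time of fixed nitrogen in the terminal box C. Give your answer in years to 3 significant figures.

61.5 yr

Box A: F(A→B) = (132.2 + 1569) − 429.8 = 1271.4 Tg N/yr.
Box B: F(B→C) = (1271.4 + 684.2) − 836.9 = 1118.7 Tg N/yr.
Box C throughput = its input = 1118.7 Tg N/yr; τ = 68760 / 1118.7 = 61.46 yr.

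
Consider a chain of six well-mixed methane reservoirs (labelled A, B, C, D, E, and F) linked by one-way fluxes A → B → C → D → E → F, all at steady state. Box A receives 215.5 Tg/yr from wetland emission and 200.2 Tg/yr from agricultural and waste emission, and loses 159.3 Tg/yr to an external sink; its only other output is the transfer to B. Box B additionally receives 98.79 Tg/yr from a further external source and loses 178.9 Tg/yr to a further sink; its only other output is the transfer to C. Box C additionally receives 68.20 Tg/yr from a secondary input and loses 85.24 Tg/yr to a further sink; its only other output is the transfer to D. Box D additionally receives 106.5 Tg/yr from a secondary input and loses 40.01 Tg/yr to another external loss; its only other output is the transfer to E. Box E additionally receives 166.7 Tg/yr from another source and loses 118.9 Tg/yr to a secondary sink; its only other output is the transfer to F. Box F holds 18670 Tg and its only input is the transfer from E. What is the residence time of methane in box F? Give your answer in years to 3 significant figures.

Box A: F(A→B) = (215.5 + 200.2) − 159.3 = 256.40 Tg/yr.
Box B: F(B→C) = (256.40 + 98.79) − 178.9 = 176.29 Tg/yr.
Box C: F(C→D) = (176.29 + 68.20) − 85.24 = 159.25 Tg/yr.
Box D: F(D→E) = (159.25 + 106.5) − 40.01 = 225.74 Tg/yr.
Box E: F(E→F) = (225.74 + 166.7) − 118.9 = 273.54 Tg/yr.
Box F throughput = its input = 273.54 Tg/yr; τ = 18670 / 273.54 = 68.25 yr.

68.3 yr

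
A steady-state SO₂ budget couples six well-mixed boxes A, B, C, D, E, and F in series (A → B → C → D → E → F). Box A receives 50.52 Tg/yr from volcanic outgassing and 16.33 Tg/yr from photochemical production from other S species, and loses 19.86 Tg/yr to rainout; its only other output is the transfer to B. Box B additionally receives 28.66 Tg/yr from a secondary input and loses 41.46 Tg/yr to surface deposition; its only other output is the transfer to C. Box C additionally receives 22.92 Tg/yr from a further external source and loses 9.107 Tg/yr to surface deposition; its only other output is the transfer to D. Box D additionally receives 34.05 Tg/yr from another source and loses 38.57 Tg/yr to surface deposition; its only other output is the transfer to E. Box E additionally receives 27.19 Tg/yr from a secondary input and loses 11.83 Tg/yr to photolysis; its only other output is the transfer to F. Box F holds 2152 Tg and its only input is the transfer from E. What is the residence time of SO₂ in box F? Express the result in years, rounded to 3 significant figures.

Box A: F(A→B) = (50.52 + 16.33) − 19.86 = 46.990 Tg/yr.
Box B: F(B→C) = (46.990 + 28.66) − 41.46 = 34.190 Tg/yr.
Box C: F(C→D) = (34.190 + 22.92) − 9.107 = 48.003 Tg/yr.
Box D: F(D→E) = (48.003 + 34.05) − 38.57 = 43.483 Tg/yr.
Box E: F(E→F) = (43.483 + 27.19) − 11.83 = 58.843 Tg/yr.
Box F throughput = its input = 58.843 Tg/yr; τ = 2152 / 58.843 = 36.57 yr.

36.6 yr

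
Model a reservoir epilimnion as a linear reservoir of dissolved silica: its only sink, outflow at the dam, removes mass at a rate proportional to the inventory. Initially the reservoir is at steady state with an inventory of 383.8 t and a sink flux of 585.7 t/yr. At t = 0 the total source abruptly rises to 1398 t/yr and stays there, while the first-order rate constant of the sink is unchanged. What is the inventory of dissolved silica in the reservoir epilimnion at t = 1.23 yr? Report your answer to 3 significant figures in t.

835 t

The sink rate constant is k = F₀/M₀ = 585.7/383.8 = 1.526 yr⁻¹.
Solving dM/dt = F₁ − kM with M(0) = M₀ gives M(t) = F₁/k + (M₀ − F₁/k)·e^(−kt).
F₁/k = 1398/1.526 = 916.09 t; kt = 1.526 × 1.23 = 1.877, e^(−kt) = 0.1530.
M(1.23) = 916.09 + (383.8 − 916.09) × 0.1530 = 916.09 − 81.46 = 834.63 t.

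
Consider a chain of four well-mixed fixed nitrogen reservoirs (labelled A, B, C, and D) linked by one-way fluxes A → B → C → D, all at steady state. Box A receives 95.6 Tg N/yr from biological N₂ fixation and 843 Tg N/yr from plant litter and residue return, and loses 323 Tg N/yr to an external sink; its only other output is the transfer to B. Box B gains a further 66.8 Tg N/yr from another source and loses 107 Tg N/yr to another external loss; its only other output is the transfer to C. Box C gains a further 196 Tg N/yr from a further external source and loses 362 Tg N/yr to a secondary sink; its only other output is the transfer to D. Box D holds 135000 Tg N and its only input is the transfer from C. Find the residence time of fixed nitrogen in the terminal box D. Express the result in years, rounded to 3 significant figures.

Box A: F(A→B) = (95.6 + 843) − 323 = 615.60 Tg N/yr.
Box B: F(B→C) = (615.60 + 66.8) − 107 = 575.40 Tg N/yr.
Box C: F(C→D) = (575.40 + 196) − 362 = 409.40 Tg N/yr.
Box D throughput = its input = 409.40 Tg N/yr; τ = 135000 / 409.40 = 329.8 yr.

330 yr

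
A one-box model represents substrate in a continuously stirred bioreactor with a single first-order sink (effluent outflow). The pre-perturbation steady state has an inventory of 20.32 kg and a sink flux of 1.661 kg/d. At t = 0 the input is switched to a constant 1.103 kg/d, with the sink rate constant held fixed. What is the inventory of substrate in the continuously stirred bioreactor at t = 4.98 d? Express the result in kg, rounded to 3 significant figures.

18.0 kg

Residence time τ = M₀/F₀ = 12.23 d. The eventual steady state is M_∞ = M₀·(F₁/F₀) = 20.32 × 1.103/1.661 = 13.494 kg.
The anomaly ΔM(t) = M(t) − M_∞ decays as ΔM₀·e^(−t/τ) with ΔM₀ = 20.32 − 13.494 = 6.826 kg.
At t = 4.98 d, e^(−t/τ) = e^(−0.4071) = 0.6656, so ΔM = 4.544 kg and M = 13.494 + 4.544 = 18.037 kg.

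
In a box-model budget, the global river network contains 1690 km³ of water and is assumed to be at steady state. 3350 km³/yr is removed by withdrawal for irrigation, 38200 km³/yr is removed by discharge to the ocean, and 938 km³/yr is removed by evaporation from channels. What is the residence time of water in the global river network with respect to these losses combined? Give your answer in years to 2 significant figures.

0.040 yr

Total removal = 3350 + 38200 + 938.0 = 42488 km³/yr.
τ = M / ΣF_out = 1690 / 42488 = 0.03978 yr.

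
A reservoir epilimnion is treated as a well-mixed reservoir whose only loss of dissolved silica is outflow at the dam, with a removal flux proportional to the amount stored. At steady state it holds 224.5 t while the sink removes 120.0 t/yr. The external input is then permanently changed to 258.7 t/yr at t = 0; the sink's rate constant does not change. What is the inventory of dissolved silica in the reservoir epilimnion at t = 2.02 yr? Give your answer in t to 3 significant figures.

Residence time τ = M₀/F₀ = 1.871 yr. The eventual steady state is M_∞ = M₀·(F₁/F₀) = 224.5 × 258.7/120.0 = 483.98 t.
The anomaly ΔM(t) = M(t) − M_∞ decays as ΔM₀·e^(−t/τ) with ΔM₀ = 224.5 − 483.98 = −259.5 t.
At t = 2.02 yr, e^(−t/τ) = e^(−1.080) = 0.3397, so ΔM = −88.14 t and M = 483.98 − 88.14 = 395.84 t.

396 t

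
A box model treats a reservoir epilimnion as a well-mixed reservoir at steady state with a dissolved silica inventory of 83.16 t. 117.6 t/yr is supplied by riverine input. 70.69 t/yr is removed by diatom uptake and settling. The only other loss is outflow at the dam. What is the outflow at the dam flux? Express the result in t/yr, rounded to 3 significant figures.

46.9 t/yr

At steady state ΣF_in = ΣF_out.
ΣF_in = 117.60 t/yr.
Outflow at the dam flux = ΣF_in − (70.69) = 117.60 − 70.69 = 46.91 t/yr.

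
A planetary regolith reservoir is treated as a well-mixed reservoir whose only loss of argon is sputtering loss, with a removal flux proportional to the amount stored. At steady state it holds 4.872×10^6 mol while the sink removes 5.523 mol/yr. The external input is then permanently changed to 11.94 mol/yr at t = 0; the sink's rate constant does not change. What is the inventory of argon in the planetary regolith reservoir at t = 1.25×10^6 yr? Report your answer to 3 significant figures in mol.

τ = M₀/F₀ = 4.872×10^6/5.523 = 882100 yr; rate constant k = 1/τ.
New steady state M_∞ = F₁/k = F₁·τ = 11.94 × 882100 = 1.0533×10^7 mol.
M(t) = M_∞ + (M₀ − M_∞)·e^(−t/τ); t/τ = 1.25×10^6/882100 = 1.417, so e^(−t/τ) = 0.2424.
M(t) = 1.0533×10^7 − 5.661×10^6 × 0.2424 = 9.1603×10^6 mol.

9.16×10^6 mol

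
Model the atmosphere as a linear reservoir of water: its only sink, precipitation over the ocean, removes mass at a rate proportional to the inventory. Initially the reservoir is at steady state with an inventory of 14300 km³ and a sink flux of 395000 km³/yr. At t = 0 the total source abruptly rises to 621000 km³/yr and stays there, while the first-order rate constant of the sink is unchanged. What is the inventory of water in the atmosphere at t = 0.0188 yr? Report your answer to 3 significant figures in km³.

17600 km³

τ = M₀/F₀ = 14300/395000 = 0.03620 yr; rate constant k = 1/τ.
New steady state M_∞ = F₁/k = F₁·τ = 621000 × 0.03620 = 22482 km³.
M(t) = M_∞ + (M₀ − M_∞)·e^(−t/τ); t/τ = 0.0188/0.03620 = 0.5193, so e^(−t/τ) = 0.5949.
M(t) = 22482 − 8182 × 0.5949 = 17614 km³.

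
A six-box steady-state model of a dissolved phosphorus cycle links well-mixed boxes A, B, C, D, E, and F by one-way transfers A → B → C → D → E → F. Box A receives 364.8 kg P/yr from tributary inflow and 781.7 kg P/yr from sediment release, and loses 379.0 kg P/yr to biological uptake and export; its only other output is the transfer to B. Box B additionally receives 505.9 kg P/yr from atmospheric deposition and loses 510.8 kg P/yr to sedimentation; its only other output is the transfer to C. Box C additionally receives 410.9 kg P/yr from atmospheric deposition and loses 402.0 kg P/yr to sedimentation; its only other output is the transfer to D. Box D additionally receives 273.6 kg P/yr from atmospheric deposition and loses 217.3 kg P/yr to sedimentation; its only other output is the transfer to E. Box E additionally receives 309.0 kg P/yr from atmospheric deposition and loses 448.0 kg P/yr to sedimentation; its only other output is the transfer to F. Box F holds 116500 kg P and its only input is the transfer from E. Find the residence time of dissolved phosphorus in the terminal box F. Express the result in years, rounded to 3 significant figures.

Box A: F(A→B) = (364.8 + 781.7) − 379.0 = 767.50 kg P/yr.
Box B: F(B→C) = (767.50 + 505.9) − 510.8 = 762.60 kg P/yr.
Box C: F(C→D) = (762.60 + 410.9) − 402.0 = 771.50 kg P/yr.
Box D: F(D→E) = (771.50 + 273.6) − 217.3 = 827.80 kg P/yr.
Box E: F(E→F) = (827.80 + 309.0) − 448.0 = 688.80 kg P/yr.
Box F throughput = its input = 688.80 kg P/yr; τ = 116500 / 688.80 = 169.1 yr.

169 yr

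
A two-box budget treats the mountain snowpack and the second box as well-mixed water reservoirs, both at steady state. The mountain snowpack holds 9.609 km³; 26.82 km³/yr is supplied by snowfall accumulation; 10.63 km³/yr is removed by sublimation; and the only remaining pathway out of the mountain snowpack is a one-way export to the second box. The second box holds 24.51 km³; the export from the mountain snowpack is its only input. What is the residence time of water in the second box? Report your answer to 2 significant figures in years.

1.5 yr

Balance the mountain snowpack: ΣF_in = 26.820 km³/yr.
Export to the second box = ΣF_in − (10.63) = 16.190 km³/yr.
At steady state the output of the second box equals its input, 16.190 km³/yr.
τ = M / F = 24.51 / 16.190 = 1.514 yr.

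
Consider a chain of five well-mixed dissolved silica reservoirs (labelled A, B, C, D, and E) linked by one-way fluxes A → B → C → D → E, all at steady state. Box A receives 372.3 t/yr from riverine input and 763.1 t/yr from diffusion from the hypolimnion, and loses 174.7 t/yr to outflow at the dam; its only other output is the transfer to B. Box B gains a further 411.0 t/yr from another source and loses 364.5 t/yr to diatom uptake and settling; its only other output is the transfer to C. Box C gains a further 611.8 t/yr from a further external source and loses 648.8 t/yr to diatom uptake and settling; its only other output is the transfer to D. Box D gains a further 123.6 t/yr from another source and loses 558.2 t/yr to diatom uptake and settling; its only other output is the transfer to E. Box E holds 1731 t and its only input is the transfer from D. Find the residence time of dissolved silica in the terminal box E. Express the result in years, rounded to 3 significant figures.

3.23 yr

Box A: F(A→B) = (372.3 + 763.1) − 174.7 = 960.70 t/yr.
Box B: F(B→C) = (960.70 + 411.0) − 364.5 = 1007.2 t/yr.
Box C: F(C→D) = (1007.2 + 611.8) − 648.8 = 970.20 t/yr.
Box D: F(D→E) = (970.20 + 123.6) − 558.2 = 535.60 t/yr.
Box E throughput = its input = 535.60 t/yr; τ = 1731 / 535.60 = 3.232 yr.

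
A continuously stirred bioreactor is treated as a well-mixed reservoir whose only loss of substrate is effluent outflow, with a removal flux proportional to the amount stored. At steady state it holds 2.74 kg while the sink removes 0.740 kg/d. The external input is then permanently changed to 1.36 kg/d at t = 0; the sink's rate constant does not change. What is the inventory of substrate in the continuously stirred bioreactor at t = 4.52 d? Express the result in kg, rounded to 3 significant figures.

4.36 kg

Residence time τ = M₀/F₀ = 3.703 d. The eventual steady state is M_∞ = M₀·(F₁/F₀) = 2.74 × 1.36/0.740 = 5.0357 kg.
The anomaly ΔM(t) = M(t) − M_∞ decays as ΔM₀·e^(−t/τ) with ΔM₀ = 2.74 − 5.0357 = −2.296 kg.
At t = 4.52 d, e^(−t/τ) = e^(−1.221) = 0.2950, so ΔM = −0.6773 kg and M = 5.0357 − 0.6773 = 4.3584 kg.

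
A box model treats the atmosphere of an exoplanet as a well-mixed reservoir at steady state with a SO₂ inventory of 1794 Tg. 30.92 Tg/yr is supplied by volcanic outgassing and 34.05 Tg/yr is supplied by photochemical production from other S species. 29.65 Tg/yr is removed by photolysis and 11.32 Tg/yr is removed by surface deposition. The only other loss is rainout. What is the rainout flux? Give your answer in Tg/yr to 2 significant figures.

At steady state ΣF_in = ΣF_out.
ΣF_in = 30.92 + 34.05 = 64.970 Tg/yr.
Rainout flux = ΣF_in − (29.65 + 11.32) = 64.970 − 40.97 = 24.00 Tg/yr.

24 Tg/yr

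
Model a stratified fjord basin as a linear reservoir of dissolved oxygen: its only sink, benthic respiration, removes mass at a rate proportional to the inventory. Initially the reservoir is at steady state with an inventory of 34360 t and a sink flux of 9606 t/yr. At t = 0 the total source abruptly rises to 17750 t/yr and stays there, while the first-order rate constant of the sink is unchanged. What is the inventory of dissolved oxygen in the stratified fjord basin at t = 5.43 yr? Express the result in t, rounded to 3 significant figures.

Residence time τ = M₀/F₀ = 3.577 yr. The eventual steady state is M_∞ = M₀·(F₁/F₀) = 34360 × 17750/9606 = 63491 t.
The anomaly ΔM(t) = M(t) − M_∞ decays as ΔM₀·e^(−t/τ) with ΔM₀ = 34360 − 63491 = −29130 t.
At t = 5.43 yr, e^(−t/τ) = e^(−1.518) = 0.2191, so ΔM = −6384 t and M = 63491 − 6384 = 57107 t.

57100 t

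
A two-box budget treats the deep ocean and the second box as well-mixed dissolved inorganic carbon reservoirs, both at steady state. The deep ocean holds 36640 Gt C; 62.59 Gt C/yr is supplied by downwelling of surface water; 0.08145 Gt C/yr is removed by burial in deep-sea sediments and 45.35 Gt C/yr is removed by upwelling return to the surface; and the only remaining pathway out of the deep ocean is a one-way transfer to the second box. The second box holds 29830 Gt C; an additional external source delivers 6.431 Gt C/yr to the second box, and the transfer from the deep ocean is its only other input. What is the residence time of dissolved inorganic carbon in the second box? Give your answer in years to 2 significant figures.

Balance the deep ocean: ΣF_in = 62.590 Gt C/yr.
Transfer to the second box = ΣF_in − (0.08145 + 45.35) = 17.159 Gt C/yr.
Total input to the second box = 17.159 + 6.431 = 23.590 Gt C/yr; at steady state this equals its total output.
τ = M / F = 29830 / 23.590 = 1265 yr.

1300 yr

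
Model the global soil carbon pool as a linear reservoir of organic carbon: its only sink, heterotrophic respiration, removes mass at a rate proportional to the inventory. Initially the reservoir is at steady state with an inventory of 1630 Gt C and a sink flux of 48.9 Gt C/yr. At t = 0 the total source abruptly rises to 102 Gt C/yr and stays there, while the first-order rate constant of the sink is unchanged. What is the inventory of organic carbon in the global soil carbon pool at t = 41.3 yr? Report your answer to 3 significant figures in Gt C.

2890 Gt C

τ = M₀/F₀ = 1630/48.9 = 33.33 yr; rate constant k = 1/τ.
New steady state M_∞ = F₁/k = F₁·τ = 102 × 33.33 = 3400.0 Gt C.
M(t) = M_∞ + (M₀ − M_∞)·e^(−t/τ); t/τ = 41.3/33.33 = 1.239, so e^(−t/τ) = 0.2897.
M(t) = 3400.0 − 1770 × 0.2897 = 2887.3 Gt C.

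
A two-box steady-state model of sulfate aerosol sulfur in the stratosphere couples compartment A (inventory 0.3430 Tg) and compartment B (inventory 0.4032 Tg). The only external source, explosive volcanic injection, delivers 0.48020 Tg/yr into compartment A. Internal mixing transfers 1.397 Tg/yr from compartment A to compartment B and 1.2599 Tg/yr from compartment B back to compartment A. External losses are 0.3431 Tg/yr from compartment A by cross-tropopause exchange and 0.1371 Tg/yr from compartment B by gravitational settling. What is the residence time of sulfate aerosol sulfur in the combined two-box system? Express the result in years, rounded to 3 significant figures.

1.55 yr

For the system as a whole, the A↔B exchange is internal and contributes nothing to the throughput; only the external sinks remove mass.
M_total = 0.3430 + 0.4032 = 0.74620 Tg.
ΣF_external_out = 0.3431 + 0.1371 = 0.48020 Tg/yr.
τ = M_total / ΣF_ext = 0.74620 / 0.48020 = 1.554 yr.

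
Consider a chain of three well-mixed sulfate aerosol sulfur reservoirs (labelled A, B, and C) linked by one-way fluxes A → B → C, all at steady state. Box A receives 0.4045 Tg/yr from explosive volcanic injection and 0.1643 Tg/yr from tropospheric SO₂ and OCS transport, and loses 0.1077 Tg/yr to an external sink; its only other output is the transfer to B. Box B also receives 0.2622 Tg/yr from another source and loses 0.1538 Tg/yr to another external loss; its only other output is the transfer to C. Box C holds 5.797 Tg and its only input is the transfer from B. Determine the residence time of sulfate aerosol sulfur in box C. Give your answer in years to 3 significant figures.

10.2 yr

Box A: F(A→B) = (0.4045 + 0.1643) − 0.1077 = 0.46110 Tg/yr.
Box B: F(B→C) = (0.46110 + 0.2622) − 0.1538 = 0.56950 Tg/yr.
Box C throughput = its input = 0.56950 Tg/yr; τ = 5.797 / 0.56950 = 10.18 yr.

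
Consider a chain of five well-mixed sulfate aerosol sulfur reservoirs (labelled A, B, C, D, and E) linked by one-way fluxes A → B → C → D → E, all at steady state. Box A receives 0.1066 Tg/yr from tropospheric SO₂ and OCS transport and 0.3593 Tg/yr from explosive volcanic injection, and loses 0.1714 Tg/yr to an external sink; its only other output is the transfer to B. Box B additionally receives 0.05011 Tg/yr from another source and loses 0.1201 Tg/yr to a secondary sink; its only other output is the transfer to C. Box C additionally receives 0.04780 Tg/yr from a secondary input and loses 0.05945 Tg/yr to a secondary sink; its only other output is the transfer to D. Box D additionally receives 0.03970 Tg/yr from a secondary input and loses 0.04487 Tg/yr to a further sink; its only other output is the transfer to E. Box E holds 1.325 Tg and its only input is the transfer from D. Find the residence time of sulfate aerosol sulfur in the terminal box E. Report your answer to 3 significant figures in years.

6.38 yr

Box A: F(A→B) = (0.1066 + 0.3593) − 0.1714 = 0.29450 Tg/yr.
Box B: F(B→C) = (0.29450 + 0.05011) − 0.1201 = 0.22451 Tg/yr.
Box C: F(C→D) = (0.22451 + 0.04780) − 0.05945 = 0.21286 Tg/yr.
Box D: F(D→E) = (0.21286 + 0.03970) − 0.04487 = 0.20769 Tg/yr.
Box E throughput = its input = 0.20769 Tg/yr; τ = 1.325 / 0.20769 = 6.380 yr.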